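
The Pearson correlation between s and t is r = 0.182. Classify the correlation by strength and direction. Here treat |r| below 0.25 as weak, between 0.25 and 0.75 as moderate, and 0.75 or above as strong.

r = 0.182 > 0 so the relationship is positive.
|r| = 0.182, which falls in the weak range.

weak positive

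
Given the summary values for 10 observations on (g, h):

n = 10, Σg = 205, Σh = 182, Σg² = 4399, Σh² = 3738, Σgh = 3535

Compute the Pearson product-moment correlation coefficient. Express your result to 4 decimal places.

-0.6778

r = (nΣgh − ΣgΣh) / √[(nΣg² − (Σg)²)(nΣh² − (Σh)²)]
Numerator: 10×3535 − 205×182 = -1960
Denominator: √[(43990 − 42025)(37380 − 33124)] = √[1965 × 4256] = 2891.8921
r = -1960 / 2891.8921 ≈ -0.6778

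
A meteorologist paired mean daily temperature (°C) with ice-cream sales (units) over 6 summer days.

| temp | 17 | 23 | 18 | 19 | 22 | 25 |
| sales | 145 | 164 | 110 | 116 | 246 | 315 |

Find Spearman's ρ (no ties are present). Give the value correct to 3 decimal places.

0.771

Rank temp: 1, 5, 2, 3, 4, 6
Rank sales: 3, 4, 1, 2, 5, 6
d = rank(temp) − rank(sales): -2, 1, 1, 1, -1, 0; Σd² = 8
ρ = 1 − 6Σd² / [n(n²−1)] = 1 − 6×8 / (6×35) = 1 − 48/210 ≈ 0.771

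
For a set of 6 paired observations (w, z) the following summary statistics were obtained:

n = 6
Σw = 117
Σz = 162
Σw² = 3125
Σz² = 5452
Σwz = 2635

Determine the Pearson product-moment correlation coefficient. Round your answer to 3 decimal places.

r = (nΣwz − ΣwΣz) / √[(nΣw² − (Σw)²)(nΣz² − (Σz)²)]
Numerator: 6×2635 − 117×162 = -3144
Denominator: √[(18750 − 13689)(32712 − 26244)] = √[5061 × 6468] = 5721.4114
r = -3144 / 5721.4114 ≈ -0.550

-0.550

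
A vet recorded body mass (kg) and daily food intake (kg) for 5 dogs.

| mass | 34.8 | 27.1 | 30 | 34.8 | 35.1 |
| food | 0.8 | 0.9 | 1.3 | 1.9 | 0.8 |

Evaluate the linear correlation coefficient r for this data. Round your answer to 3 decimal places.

n = 5, Σx = 161.8, Σy = 5.7, Σx² = 5288.5, Σy² = 7.39, Σxy = 185.43
nΣxy − ΣxΣy = 927.15 − 922.26 = 4.89
nΣx² − (Σx)² = 26442.5 − 26179.24 = 263.26; nΣy² − (Σy)² = 36.95 − 32.49 = 4.46
r = 4.89 / √(263.26 × 4.46) = 4.89 / 34.2657 ≈ 0.143

0.143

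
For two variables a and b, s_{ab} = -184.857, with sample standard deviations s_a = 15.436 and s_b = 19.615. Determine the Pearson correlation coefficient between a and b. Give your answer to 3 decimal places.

-0.611

r = Cov(a,b) / (s_a · s_b) = -184.857 / (15.436 × 19.615)
  = -184.857 / 302.7771 ≈ -0.611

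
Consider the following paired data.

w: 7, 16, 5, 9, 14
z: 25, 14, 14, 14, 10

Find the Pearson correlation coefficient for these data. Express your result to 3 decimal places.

-0.480

n = 5, Σw = 51, Σz = 77, Σw² = 607, Σz² = 1313, Σwz = 735
nΣwz − ΣwΣz = 3675 − 3927 = -252
nΣw² − (Σw)² = 3035 − 2601 = 434; nΣz² − (Σz)² = 6565 − 5929 = 636
r = -252 / √(434 × 636) = -252 / 525.3799 ≈ -0.480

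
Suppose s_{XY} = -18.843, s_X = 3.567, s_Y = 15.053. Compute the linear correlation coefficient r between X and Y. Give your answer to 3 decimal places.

-0.351

r = Cov(X,Y) / (s_X · s_Y) = -18.843 / (3.567 × 15.053)
  = -18.843 / 53.6941 ≈ -0.351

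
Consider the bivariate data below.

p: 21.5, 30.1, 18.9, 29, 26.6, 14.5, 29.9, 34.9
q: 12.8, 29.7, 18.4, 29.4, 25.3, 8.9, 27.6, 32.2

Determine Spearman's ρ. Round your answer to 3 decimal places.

Rank p: 3, 7, 2, 5, 4, 1, 6, 8
Rank q: 2, 7, 3, 6, 4, 1, 5, 8
d = rank(p) − rank(q): 1, 0, -1, -1, 0, 0, 1, 0; Σd² = 4
ρ = 1 − 6Σd² / [n(n²−1)] = 1 − 6×4 / (8×63) = 1 − 24/504 ≈ 0.952

0.952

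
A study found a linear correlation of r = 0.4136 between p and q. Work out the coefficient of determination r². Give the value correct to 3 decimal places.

0.171

r² = (0.4136)² = 0.171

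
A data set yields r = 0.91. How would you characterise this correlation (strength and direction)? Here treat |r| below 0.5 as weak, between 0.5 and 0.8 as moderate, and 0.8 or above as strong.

r = 0.91 > 0 so the relationship is positive.
|r| = 0.91, which falls in the strong range.

strong positive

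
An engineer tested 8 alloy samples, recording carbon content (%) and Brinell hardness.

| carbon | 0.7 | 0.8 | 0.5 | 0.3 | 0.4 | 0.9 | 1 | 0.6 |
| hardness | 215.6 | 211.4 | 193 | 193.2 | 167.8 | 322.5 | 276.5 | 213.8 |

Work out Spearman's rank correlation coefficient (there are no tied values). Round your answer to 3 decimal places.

Rank carbon: 5, 6, 3, 1, 2, 7, 8, 4
Rank hardness: 6, 4, 2, 3, 1, 8, 7, 5
d = rank(carbon) − rank(hardness): -1, 2, 1, -2, 1, -1, 1, -1; Σd² = 14
ρ = 1 − 6Σd² / [n(n²−1)] = 1 − 6×14 / (8×63) = 1 − 84/504 ≈ 0.833

0.833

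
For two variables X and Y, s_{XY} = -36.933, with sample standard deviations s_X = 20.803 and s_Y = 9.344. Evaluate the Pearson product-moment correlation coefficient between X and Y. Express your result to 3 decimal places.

r = Cov(X,Y) / (s_X · s_Y) = -36.933 / (20.803 × 9.344)
  = -36.933 / 194.3832 ≈ -0.190

-0.190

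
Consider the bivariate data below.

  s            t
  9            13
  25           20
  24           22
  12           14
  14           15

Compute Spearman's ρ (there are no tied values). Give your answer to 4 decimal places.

0.9000

Rank s: 1, 5, 4, 2, 3
Rank t: 1, 4, 5, 2, 3
d = rank(s) − rank(t): 0, 1, -1, 0, 0; Σd² = 2
ρ = 1 − 6Σd² / [n(n²−1)] = 1 − 6×2 / (5×24) = 1 − 12/120 ≈ 0.9000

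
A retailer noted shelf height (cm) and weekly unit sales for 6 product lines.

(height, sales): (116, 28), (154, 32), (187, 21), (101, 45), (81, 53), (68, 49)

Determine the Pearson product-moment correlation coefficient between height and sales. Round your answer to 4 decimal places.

n = 6, Σx = 707, Σy = 228, Σx² = 93527, Σy² = 9484, Σxy = 24273
nΣxy − ΣxΣy = 145638 − 161196 = -15558
nΣx² − (Σx)² = 561162 − 499849 = 61313; nΣy² − (Σy)² = 56904 − 51984 = 4920
r = -15558 / √(61313 × 4920) = -15558 / 17368.3609 ≈ -0.8958

-0.8958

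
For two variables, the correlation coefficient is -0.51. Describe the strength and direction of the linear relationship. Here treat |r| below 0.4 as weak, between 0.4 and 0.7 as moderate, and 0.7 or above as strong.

r = -0.51 < 0 so the relationship is negative.
|r| = 0.51, which falls in the moderate range.

moderate negative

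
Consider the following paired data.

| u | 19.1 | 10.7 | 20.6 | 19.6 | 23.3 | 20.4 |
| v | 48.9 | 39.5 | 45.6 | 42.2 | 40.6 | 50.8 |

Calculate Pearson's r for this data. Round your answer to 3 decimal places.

0.348

n = 6, Σu = 113.7, Σv = 267.6, Σu² = 2246.87, Σv² = 12040.66, Σuv = 5105.42
nΣuv − ΣuΣv = 30632.52 − 30426.12 = 206.4
nΣu² − (Σu)² = 13481.22 − 12927.69 = 553.53; nΣv² − (Σv)² = 72243.96 − 71609.76 = 634.2
r = 206.4 / √(553.53 × 634.2) = 206.4 / 592.4937 ≈ 0.348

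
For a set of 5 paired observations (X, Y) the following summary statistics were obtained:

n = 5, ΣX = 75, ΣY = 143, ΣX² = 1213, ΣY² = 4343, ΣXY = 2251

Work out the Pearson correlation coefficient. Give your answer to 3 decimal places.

0.710

r = (nΣXY − ΣXΣY) / √[(nΣX² − (ΣX)²)(nΣY² − (ΣY)²)]
Numerator: 5×2251 − 75×143 = 530
Denominator: √[(6065 − 5625)(21715 − 20449)] = √[440 × 1266] = 746.3511
r = 530 / 746.3511 ≈ 0.710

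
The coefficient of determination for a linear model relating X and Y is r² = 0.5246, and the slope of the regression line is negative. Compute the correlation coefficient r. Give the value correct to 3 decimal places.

|r| = √0.5246 = 0.724
The association is negative, so r = −0.724.

-0.724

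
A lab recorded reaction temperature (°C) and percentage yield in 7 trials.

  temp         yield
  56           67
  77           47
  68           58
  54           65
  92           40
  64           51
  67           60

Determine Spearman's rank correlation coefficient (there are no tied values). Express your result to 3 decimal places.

Rank temp: 2, 6, 5, 1, 7, 3, 4
Rank yield: 7, 2, 4, 6, 1, 3, 5
d = rank(temp) − rank(yield): -5, 4, 1, -5, 6, 0, -1; Σd² = 104
ρ = 1 − 6Σd² / [n(n²−1)] = 1 − 6×104 / (7×48) = 1 − 624/336 ≈ -0.857

-0.857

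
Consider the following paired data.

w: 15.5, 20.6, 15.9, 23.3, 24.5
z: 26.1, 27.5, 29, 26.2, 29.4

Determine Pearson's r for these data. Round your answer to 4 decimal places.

0.1747

n = 5, Σw = 99.8, Σz = 138.2, Σw² = 2060.56, Σz² = 3829.26, Σwz = 2762.91
nΣwz − ΣwΣz = 13814.55 − 13792.36 = 22.19
nΣw² − (Σw)² = 10302.8 − 9960.04 = 342.76; nΣz² − (Σz)² = 19146.3 − 19099.24 = 47.06
r = 22.19 / √(342.76 × 47.06) = 22.19 / 127.0051 ≈ 0.1747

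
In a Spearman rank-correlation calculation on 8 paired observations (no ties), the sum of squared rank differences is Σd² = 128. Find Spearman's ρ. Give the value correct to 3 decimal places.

ρ = 1 − 6Σd² / [n(n²−1)] = 1 − 6×128 / (8×63)
  = 1 − 768/504 = 1 − 1.5238 ≈ -0.524

-0.524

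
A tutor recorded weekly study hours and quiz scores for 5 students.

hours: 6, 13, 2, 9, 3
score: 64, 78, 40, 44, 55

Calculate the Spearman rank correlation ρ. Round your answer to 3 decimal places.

Rank hours: 3, 5, 1, 4, 2
Rank score: 4, 5, 1, 2, 3
d = rank(hours) − rank(score): -1, 0, 0, 2, -1; Σd² = 6
ρ = 1 − 6Σd² / [n(n²−1)] = 1 − 6×6 / (5×24) = 1 − 36/120 ≈ 0.700

0.700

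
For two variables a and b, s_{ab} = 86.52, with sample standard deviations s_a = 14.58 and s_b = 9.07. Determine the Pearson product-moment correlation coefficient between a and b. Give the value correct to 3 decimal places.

r = Cov(a,b) / (s_a · s_b) = 86.52 / (14.58 × 9.07)
  = 86.52 / 132.2406 ≈ 0.654

0.654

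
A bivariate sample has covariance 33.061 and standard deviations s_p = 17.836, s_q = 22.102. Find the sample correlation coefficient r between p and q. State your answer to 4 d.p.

0.0839

r = Cov(p,q) / (s_p · s_q) = 33.061 / (17.836 × 22.102)
  = 33.061 / 394.2113 ≈ 0.0839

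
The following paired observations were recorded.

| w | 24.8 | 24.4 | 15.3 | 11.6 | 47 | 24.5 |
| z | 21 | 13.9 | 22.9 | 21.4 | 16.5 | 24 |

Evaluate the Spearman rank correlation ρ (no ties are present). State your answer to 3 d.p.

Rank w: 5, 3, 2, 1, 6, 4
Rank z: 3, 1, 5, 4, 2, 6
d = rank(w) − rank(z): 2, 2, -3, -3, 4, -2; Σd² = 46
ρ = 1 − 6Σd² / [n(n²−1)] = 1 − 6×46 / (6×35) = 1 − 276/210 ≈ -0.314

-0.314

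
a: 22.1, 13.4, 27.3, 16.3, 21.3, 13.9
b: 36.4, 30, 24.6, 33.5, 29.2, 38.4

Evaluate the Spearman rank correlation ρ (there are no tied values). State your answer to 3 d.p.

-0.429

Rank a: 5, 1, 6, 3, 4, 2
Rank b: 5, 3, 1, 4, 2, 6
d = rank(a) − rank(b): 0, -2, 5, -1, 2, -4; Σd² = 50
ρ = 1 − 6Σd² / [n(n²−1)] = 1 − 6×50 / (6×35) = 1 − 300/210 ≈ -0.429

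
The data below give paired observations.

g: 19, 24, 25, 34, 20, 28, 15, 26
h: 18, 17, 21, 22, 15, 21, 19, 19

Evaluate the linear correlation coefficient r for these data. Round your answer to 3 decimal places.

0.635

n = 8, Σg = 191, Σh = 152, Σg² = 4803, Σh² = 2926, Σgh = 3690
nΣgh − ΣgΣh = 29520 − 29032 = 488
nΣg² − (Σg)² = 38424 − 36481 = 1943; nΣh² − (Σh)² = 23408 − 23104 = 304
r = 488 / √(1943 × 304) = 488 / 768.5519 ≈ 0.635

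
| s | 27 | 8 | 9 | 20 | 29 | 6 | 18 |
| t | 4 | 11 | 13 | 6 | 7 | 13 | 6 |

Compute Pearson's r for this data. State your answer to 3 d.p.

n = 7, Σs = 117, Σt = 60, Σs² = 2475, Σt² = 596, Σst = 822
nΣst − ΣsΣt = 5754 − 7020 = -1266
nΣs² − (Σs)² = 17325 − 13689 = 3636; nΣt² − (Σt)² = 4172 − 3600 = 572
r = -1266 / √(3636 × 572) = -1266 / 1442.1484 ≈ -0.878

-0.878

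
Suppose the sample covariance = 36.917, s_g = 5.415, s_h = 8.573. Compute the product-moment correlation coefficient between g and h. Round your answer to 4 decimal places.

r = Cov(g,h) / (s_g · s_h) = 36.917 / (5.415 × 8.573)
  = 36.917 / 46.4228 ≈ 0.7952

0.7952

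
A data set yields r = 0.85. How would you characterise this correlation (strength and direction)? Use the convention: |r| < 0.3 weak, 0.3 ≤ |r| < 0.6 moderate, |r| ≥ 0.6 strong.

strong positive

r = 0.85 > 0 so the relationship is positive.
|r| = 0.85, which falls in the strong range.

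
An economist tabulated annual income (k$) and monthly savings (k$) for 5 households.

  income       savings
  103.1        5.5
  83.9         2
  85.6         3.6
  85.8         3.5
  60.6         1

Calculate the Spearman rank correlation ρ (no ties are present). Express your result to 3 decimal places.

0.900

Rank income: 5, 2, 3, 4, 1
Rank savings: 5, 2, 4, 3, 1
d = rank(income) − rank(savings): 0, 0, -1, 1, 0; Σd² = 2
ρ = 1 − 6Σd² / [n(n²−1)] = 1 − 6×2 / (5×24) = 1 − 12/120 ≈ 0.900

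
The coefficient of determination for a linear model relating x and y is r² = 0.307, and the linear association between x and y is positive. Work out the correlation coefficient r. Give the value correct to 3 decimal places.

0.554

|r| = √0.307 = 0.554
The association is positive, so r = 0.554.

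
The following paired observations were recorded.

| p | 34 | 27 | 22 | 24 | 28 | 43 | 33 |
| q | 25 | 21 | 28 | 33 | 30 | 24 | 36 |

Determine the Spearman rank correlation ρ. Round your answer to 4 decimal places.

-0.2143

Rank p: 6, 3, 1, 2, 4, 7, 5
Rank q: 3, 1, 4, 6, 5, 2, 7
d = rank(p) − rank(q): 3, 2, -3, -4, -1, 5, -2; Σd² = 68
ρ = 1 − 6Σd² / [n(n²−1)] = 1 − 6×68 / (7×48) = 1 − 408/336 ≈ -0.2143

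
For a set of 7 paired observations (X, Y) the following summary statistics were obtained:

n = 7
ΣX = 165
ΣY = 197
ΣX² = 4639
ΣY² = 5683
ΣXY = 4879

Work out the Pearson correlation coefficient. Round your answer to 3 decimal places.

r = (nΣXY − ΣXΣY) / √[(nΣX² − (ΣX)²)(nΣY² − (ΣY)²)]
Numerator: 7×4879 − 165×197 = 1648
Denominator: √[(32473 − 27225)(39781 − 38809)] = √[5248 × 972] = 2258.5517
r = 1648 / 2258.5517 ≈ 0.730

0.730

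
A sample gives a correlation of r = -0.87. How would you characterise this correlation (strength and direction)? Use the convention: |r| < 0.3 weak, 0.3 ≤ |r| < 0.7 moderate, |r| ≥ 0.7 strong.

r = -0.87 < 0 so the relationship is negative.
|r| = 0.87, which falls in the strong range.

strong negative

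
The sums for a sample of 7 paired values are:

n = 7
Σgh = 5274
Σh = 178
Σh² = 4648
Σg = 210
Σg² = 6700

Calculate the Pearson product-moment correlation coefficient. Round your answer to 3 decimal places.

r = (nΣgh − ΣgΣh) / √[(nΣg² − (Σg)²)(nΣh² − (Σh)²)]
Numerator: 7×5274 − 210×178 = -462
Denominator: √[(46900 − 44100)(32536 − 31684)] = √[2800 × 852] = 1544.5388
r = -462 / 1544.5388 ≈ -0.299

-0.299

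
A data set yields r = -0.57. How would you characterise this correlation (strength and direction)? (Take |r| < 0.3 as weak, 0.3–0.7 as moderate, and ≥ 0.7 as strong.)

moderate negative

r = -0.57 < 0 so the relationship is negative.
|r| = 0.57, which falls in the moderate range.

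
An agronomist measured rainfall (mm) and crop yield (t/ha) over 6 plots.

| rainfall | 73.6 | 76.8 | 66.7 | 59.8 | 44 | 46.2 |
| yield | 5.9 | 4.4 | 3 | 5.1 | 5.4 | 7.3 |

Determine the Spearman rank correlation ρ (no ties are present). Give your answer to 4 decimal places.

-0.4286

Rank rainfall: 5, 6, 4, 3, 1, 2
Rank yield: 5, 2, 1, 3, 4, 6
d = rank(rainfall) − rank(yield): 0, 4, 3, 0, -3, -4; Σd² = 50
ρ = 1 − 6Σd² / [n(n²−1)] = 1 − 6×50 / (6×35) = 1 − 300/210 ≈ -0.4286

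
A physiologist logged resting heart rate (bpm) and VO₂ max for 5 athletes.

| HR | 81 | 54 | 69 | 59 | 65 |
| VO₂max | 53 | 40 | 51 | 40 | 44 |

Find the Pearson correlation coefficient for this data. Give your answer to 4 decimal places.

n = 5, Σx = 328, Σy = 228, Σx² = 21944, Σy² = 10546, Σxy = 15192
nΣxy − ΣxΣy = 75960 − 74784 = 1176
nΣx² − (Σx)² = 109720 − 107584 = 2136; nΣy² − (Σy)² = 52730 − 51984 = 746
r = 1176 / √(2136 × 746) = 1176 / 1262.3217 ≈ 0.9316

0.9316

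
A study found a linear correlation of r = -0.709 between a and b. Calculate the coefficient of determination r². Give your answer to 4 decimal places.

r² = (-0.709)² = 0.5027

0.5027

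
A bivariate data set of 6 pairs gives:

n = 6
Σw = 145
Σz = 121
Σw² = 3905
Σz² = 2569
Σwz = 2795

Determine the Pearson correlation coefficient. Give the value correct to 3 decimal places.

r = (nΣwz − ΣwΣz) / √[(nΣw² − (Σw)²)(nΣz² − (Σz)²)]
Numerator: 6×2795 − 145×121 = -775
Denominator: √[(23430 − 21025)(15414 − 14641)] = √[2405 × 773] = 1363.4753
r = -775 / 1363.4753 ≈ -0.568

-0.568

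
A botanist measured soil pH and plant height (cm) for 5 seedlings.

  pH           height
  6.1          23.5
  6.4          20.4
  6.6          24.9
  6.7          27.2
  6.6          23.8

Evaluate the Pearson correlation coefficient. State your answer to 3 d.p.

0.538

n = 5, Σx = 32.4, Σy = 119.8, Σx² = 210.18, Σy² = 2894.7, Σxy = 777.57
nΣxy − ΣxΣy = 3887.85 − 3881.52 = 6.33
nΣx² − (Σx)² = 1050.9 − 1049.76 = 1.14; nΣy² − (Σy)² = 14473.5 − 14352.04 = 121.46
r = 6.33 / √(1.14 × 121.46) = 6.33 / 11.7671 ≈ 0.538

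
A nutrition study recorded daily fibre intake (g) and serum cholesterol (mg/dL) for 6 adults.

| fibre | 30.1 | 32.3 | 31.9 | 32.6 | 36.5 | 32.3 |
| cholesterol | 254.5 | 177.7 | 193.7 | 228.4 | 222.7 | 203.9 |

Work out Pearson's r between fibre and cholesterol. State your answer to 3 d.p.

-0.136

n = 6, Σx = 195.7, Σy = 1280.9, Σx² = 6405.21, Σy² = 277204.29, Σxy = 41739.55
nΣxy − ΣxΣy = 250437.3 − 250672.13 = -234.83
nΣx² − (Σx)² = 38431.26 − 38298.49 = 132.77; nΣy² − (Σy)² = 1663225.74 − 1640704.81 = 22520.93
r = -234.83 / √(132.77 × 22520.93) = -234.83 / 1729.1917 ≈ -0.136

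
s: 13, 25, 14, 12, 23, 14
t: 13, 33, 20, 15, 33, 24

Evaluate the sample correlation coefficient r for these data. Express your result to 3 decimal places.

n = 6, Σs = 101, Σt = 138, Σs² = 1859, Σt² = 3548, Σst = 2549
nΣst − ΣsΣt = 15294 − 13938 = 1356
nΣs² − (Σs)² = 11154 − 10201 = 953; nΣt² − (Σt)² = 21288 − 19044 = 2244
r = 1356 / √(953 × 2244) = 1356 / 1462.3720 ≈ 0.927

0.927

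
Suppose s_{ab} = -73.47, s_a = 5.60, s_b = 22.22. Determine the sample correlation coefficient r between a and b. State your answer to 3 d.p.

r = Cov(a,b) / (s_a · s_b) = -73.47 / (5.60 × 22.22)
  = -73.47 / 124.4320 ≈ -0.590

-0.590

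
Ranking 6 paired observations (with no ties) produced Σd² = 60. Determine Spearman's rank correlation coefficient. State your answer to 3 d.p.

ρ = 1 − 6Σd² / [n(n²−1)] = 1 − 6×60 / (6×35)
  = 1 − 360/210 = 1 − 1.7143 ≈ -0.714

-0.714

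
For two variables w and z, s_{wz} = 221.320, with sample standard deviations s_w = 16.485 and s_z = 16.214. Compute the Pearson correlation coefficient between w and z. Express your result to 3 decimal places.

r = Cov(w,z) / (s_w · s_z) = 221.320 / (16.485 × 16.214)
  = 221.320 / 267.2878 ≈ 0.828

0.828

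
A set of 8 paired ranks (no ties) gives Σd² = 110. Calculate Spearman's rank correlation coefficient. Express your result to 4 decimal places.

ρ = 1 − 6Σd² / [n(n²−1)] = 1 − 6×110 / (8×63)
  = 1 − 660/504 = 1 − 1.30952 ≈ -0.3095

-0.3095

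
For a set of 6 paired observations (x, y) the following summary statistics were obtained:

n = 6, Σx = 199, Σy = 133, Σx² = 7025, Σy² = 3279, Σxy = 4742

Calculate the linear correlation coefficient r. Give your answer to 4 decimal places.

0.8825

r = (nΣxy − ΣxΣy) / √[(nΣx² − (Σx)²)(nΣy² − (Σy)²)]
Numerator: 6×4742 − 199×133 = 1985
Denominator: √[(42150 − 39601)(19674 − 17689)] = √[2549 × 1985] = 2249.3921
r = 1985 / 2249.3921 ≈ 0.8825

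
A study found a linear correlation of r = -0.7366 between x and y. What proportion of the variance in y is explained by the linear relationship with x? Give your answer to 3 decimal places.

0.543

r² = (-0.7366)² = 0.543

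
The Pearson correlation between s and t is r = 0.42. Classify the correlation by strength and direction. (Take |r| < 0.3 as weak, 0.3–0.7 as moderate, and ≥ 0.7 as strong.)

r = 0.42 > 0 so the relationship is positive.
|r| = 0.42, which falls in the moderate range.

moderate positive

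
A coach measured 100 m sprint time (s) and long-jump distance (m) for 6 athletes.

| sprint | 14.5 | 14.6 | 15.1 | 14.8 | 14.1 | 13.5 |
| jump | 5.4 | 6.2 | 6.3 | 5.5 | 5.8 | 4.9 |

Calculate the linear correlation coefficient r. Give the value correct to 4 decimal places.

0.7418

n = 6, Σx = 86.6, Σy = 34.1, Σx² = 1251.52, Σy² = 195.19, Σxy = 493.28
nΣxy − ΣxΣy = 2959.68 − 2953.06 = 6.62
nΣx² − (Σx)² = 7509.12 − 7499.56 = 9.56; nΣy² − (Σy)² = 1171.14 − 1162.81 = 8.33
r = 6.62 / √(9.56 × 8.33) = 6.62 / 8.9238 ≈ 0.7418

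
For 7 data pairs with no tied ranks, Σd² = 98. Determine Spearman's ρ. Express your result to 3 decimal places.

-0.750

ρ = 1 − 6Σd² / [n(n²−1)] = 1 − 6×98 / (7×48)
  = 1 − 588/336 = 1 − 1.7500 ≈ -0.750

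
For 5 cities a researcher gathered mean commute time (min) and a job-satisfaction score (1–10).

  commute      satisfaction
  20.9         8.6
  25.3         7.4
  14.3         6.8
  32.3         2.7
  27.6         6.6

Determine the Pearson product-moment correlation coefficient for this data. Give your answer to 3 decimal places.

n = 5, Σx = 120.4, Σy = 32.1, Σx² = 3086.44, Σy² = 225.81, Σxy = 733.57
nΣxy − ΣxΣy = 3667.85 − 3864.84 = -196.99
nΣx² − (Σx)² = 15432.2 − 14496.16 = 936.04; nΣy² − (Σy)² = 1129.05 − 1030.41 = 98.64
r = -196.99 / √(936.04 × 98.64) = -196.99 / 303.8601 ≈ -0.648

-0.648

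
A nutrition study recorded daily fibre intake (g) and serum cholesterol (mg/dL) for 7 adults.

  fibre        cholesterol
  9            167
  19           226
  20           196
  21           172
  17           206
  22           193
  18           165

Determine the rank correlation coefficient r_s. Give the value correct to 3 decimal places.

Rank fibre: 1, 4, 5, 6, 2, 7, 3
Rank cholesterol: 2, 7, 5, 3, 6, 4, 1
d = rank(fibre) − rank(cholesterol): -1, -3, 0, 3, -4, 3, 2; Σd² = 48
ρ = 1 − 6Σd² / [n(n²−1)] = 1 − 6×48 / (7×48) = 1 − 288/336 ≈ 0.143

0.143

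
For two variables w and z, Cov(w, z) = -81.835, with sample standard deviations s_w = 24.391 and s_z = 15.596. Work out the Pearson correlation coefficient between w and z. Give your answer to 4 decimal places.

r = Cov(w,z) / (s_w · s_z) = -81.835 / (24.391 × 15.596)
  = -81.835 / 380.4020 ≈ -0.2151

-0.2151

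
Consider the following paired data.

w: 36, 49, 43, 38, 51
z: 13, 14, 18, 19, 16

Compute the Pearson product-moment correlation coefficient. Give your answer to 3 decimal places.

-0.089

n = 5, Σw = 217, Σz = 80, Σw² = 9591, Σz² = 1306, Σwz = 3466
nΣwz − ΣwΣz = 17330 − 17360 = -30
nΣw² − (Σw)² = 47955 − 47089 = 866; nΣz² − (Σz)² = 6530 − 6400 = 130
r = -30 / √(866 × 130) = -30 / 335.5294 ≈ -0.089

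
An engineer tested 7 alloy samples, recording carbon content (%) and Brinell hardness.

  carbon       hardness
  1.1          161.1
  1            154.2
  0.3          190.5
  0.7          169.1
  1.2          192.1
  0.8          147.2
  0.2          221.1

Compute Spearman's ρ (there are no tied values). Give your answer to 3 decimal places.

-0.321

Rank carbon: 6, 5, 2, 3, 7, 4, 1
Rank hardness: 3, 2, 5, 4, 6, 1, 7
d = rank(carbon) − rank(hardness): 3, 3, -3, -1, 1, 3, -6; Σd² = 74
ρ = 1 − 6Σd² / [n(n²−1)] = 1 − 6×74 / (7×48) = 1 − 444/336 ≈ -0.321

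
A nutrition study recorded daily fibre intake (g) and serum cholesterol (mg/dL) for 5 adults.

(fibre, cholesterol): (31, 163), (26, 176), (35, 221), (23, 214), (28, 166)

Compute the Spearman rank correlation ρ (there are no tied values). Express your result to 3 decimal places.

0.000

Rank fibre: 4, 2, 5, 1, 3
Rank cholesterol: 1, 3, 5, 4, 2
d = rank(fibre) − rank(cholesterol): 3, -1, 0, -3, 1; Σd² = 20
ρ = 1 − 6Σd² / [n(n²−1)] = 1 − 6×20 / (5×24) = 1 − 120/120 ≈ 0.000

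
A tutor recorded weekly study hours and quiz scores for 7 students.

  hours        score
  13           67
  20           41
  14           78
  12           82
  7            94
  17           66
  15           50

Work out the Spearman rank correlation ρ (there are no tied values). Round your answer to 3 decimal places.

-0.929

Rank hours: 3, 7, 4, 2, 1, 6, 5
Rank score: 4, 1, 5, 6, 7, 3, 2
d = rank(hours) − rank(score): -1, 6, -1, -4, -6, 3, 3; Σd² = 108
ρ = 1 − 6Σd² / [n(n²−1)] = 1 − 6×108 / (7×48) = 1 − 648/336 ≈ -0.929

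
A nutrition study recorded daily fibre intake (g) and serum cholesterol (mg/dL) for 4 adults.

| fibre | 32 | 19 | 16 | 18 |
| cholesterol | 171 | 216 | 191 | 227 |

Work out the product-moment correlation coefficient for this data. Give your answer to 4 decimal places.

n = 4, Σx = 85, Σy = 805, Σx² = 1965, Σy² = 163907, Σxy = 16718
nΣxy − ΣxΣy = 66872 − 68425 = -1553
nΣx² − (Σx)² = 7860 − 7225 = 635; nΣy² − (Σy)² = 655628 − 648025 = 7603
r = -1553 / √(635 × 7603) = -1553 / 2197.2494 ≈ -0.7068

-0.7068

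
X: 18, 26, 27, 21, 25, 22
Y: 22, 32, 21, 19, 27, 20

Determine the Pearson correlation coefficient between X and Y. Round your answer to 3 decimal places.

n = 6, ΣX = 139, ΣY = 141, ΣX² = 3279, ΣY² = 3439, ΣXY = 3309
nΣXY − ΣXΣY = 19854 − 19599 = 255
nΣX² − (ΣX)² = 19674 − 19321 = 353; nΣY² − (ΣY)² = 20634 − 19881 = 753
r = 255 / √(353 × 753) = 255 / 515.5667 ≈ 0.495

0.495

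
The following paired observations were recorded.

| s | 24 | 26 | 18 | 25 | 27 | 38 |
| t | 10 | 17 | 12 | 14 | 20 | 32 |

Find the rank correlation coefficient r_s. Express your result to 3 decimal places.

0.943

Rank s: 2, 4, 1, 3, 5, 6
Rank t: 1, 4, 2, 3, 5, 6
d = rank(s) − rank(t): 1, 0, -1, 0, 0, 0; Σd² = 2
ρ = 1 − 6Σd² / [n(n²−1)] = 1 − 6×2 / (6×35) = 1 − 12/210 ≈ 0.943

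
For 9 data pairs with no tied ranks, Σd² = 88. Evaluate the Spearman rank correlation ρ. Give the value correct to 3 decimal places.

ρ = 1 − 6Σd² / [n(n²−1)] = 1 − 6×88 / (9×80)
  = 1 − 528/720 = 1 − 0.7333 ≈ 0.267

0.267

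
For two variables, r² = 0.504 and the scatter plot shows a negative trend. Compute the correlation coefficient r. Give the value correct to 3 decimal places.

-0.710

|r| = √0.504 = 0.710
The association is negative, so r = −0.710.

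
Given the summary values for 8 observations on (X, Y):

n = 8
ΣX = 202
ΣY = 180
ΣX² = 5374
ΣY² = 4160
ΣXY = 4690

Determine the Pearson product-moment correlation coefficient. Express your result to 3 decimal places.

r = (nΣXY − ΣXΣY) / √[(nΣX² − (ΣX)²)(nΣY² − (ΣY)²)]
Numerator: 8×4690 − 202×180 = 1160
Denominator: √[(42992 − 40804)(33280 − 32400)] = √[2188 × 880] = 1387.6022
r = 1160 / 1387.6022 ≈ 0.836

0.836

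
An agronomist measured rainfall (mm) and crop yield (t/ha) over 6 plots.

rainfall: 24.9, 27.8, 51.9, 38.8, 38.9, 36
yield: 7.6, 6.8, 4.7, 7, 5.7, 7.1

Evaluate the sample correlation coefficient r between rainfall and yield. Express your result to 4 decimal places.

n = 6, Σx = 218.3, Σy = 38.9, Σx² = 8401.11, Σy² = 257.99, Σxy = 1371.14
nΣxy − ΣxΣy = 8226.84 − 8491.87 = -265.03
nΣx² − (Σx)² = 50406.66 − 47654.89 = 2751.77; nΣy² − (Σy)² = 1547.94 − 1513.21 = 34.73
r = -265.03 / √(2751.77 × 34.73) = -265.03 / 309.1423 ≈ -0.8573

-0.8573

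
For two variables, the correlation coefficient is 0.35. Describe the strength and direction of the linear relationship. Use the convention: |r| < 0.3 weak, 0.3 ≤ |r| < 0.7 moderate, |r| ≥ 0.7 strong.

moderate positive

r = 0.35 > 0 so the relationship is positive.
|r| = 0.35, which falls in the moderate range.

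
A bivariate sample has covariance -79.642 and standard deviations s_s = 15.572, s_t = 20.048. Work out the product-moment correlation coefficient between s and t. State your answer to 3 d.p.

-0.255

r = Cov(s,t) / (s_s · s_t) = -79.642 / (15.572 × 20.048)
  = -79.642 / 312.1875 ≈ -0.255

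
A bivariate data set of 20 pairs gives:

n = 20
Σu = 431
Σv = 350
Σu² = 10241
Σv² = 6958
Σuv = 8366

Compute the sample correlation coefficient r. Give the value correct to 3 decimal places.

r = (nΣuv − ΣuΣv) / √[(nΣu² − (Σu)²)(nΣv² − (Σv)²)]
Numerator: 20×8366 − 431×350 = 16470
Denominator: √[(204820 − 185761)(139160 − 122500)] = √[19059 × 16660] = 17819.1734
r = 16470 / 17819.1734 ≈ 0.924

0.924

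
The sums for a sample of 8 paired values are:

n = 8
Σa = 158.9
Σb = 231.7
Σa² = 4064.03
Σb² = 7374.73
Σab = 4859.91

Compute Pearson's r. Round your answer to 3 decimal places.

r = (nΣab − ΣaΣb) / √[(nΣa² − (Σa)²)(nΣb² − (Σb)²)]
Numerator: 8×4859.91 − 158.9×231.7 = 2062.15
Denominator: √[(32512.24 − 25249.21)(58997.84 − 53684.89)] = √[7263.03 × 5312.95] = 6211.9333
r = 2062.15 / 6211.9333 ≈ 0.332

0.332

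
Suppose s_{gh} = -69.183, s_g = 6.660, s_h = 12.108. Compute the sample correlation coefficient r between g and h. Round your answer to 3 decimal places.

r = Cov(g,h) / (s_g · s_h) = -69.183 / (6.660 × 12.108)
  = -69.183 / 80.6393 ≈ -0.858

-0.858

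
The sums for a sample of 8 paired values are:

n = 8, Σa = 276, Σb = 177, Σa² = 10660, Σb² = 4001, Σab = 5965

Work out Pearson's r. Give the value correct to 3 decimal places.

r = (nΣab − ΣaΣb) / √[(nΣa² − (Σa)²)(nΣb² − (Σb)²)]
Numerator: 8×5965 − 276×177 = -1132
Denominator: √[(85280 − 76176)(32008 − 31329)] = √[9104 × 679] = 2486.2856
r = -1132 / 2486.2856 ≈ -0.455

-0.455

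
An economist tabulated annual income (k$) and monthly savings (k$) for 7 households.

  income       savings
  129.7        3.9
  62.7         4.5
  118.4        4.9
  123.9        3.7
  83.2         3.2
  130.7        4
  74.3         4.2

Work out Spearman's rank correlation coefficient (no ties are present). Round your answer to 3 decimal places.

-0.321

Rank income: 6, 1, 4, 5, 3, 7, 2
Rank savings: 3, 6, 7, 2, 1, 4, 5
d = rank(income) − rank(savings): 3, -5, -3, 3, 2, 3, -3; Σd² = 74
ρ = 1 − 6Σd² / [n(n²−1)] = 1 − 6×74 / (7×48) = 1 − 444/336 ≈ -0.321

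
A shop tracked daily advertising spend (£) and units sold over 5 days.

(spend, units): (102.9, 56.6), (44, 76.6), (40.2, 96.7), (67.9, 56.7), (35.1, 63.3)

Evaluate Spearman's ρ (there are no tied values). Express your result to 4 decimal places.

-0.7000

Rank spend: 5, 3, 2, 4, 1
Rank units: 1, 4, 5, 2, 3
d = rank(spend) − rank(units): 4, -1, -3, 2, -2; Σd² = 34
ρ = 1 − 6Σd² / [n(n²−1)] = 1 − 6×34 / (5×24) = 1 − 204/120 ≈ -0.7000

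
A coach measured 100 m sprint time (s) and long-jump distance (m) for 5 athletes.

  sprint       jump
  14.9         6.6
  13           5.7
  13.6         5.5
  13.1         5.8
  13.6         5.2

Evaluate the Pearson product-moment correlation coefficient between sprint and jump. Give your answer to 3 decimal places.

0.700

n = 5, Σx = 68.2, Σy = 28.8, Σx² = 932.54, Σy² = 166.98, Σxy = 393.94
nΣxy − ΣxΣy = 1969.7 − 1964.16 = 5.54
nΣx² − (Σx)² = 4662.7 − 4651.24 = 11.46; nΣy² − (Σy)² = 834.9 − 829.44 = 5.46
r = 5.54 / √(11.46 × 5.46) = 5.54 / 7.9102 ≈ 0.700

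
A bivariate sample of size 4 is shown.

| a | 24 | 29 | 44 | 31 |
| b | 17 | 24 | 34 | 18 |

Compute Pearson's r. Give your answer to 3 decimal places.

0.912

n = 4, Σa = 128, Σb = 93, Σa² = 4314, Σb² = 2345, Σab = 3158
nΣab − ΣaΣb = 12632 − 11904 = 728
nΣa² − (Σa)² = 17256 − 16384 = 872; nΣb² − (Σb)² = 9380 − 8649 = 731
r = 728 / √(872 × 731) = 728 / 798.3934 ≈ 0.912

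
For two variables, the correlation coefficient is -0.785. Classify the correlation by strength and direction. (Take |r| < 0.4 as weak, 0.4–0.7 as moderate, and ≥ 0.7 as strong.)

strong negative

r = -0.785 < 0 so the relationship is negative.
|r| = 0.785, which falls in the strong range.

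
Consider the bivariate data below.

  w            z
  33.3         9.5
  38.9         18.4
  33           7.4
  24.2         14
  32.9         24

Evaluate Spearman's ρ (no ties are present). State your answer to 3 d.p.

Rank w: 4, 5, 3, 1, 2
Rank z: 2, 4, 1, 3, 5
d = rank(w) − rank(z): 2, 1, 2, -2, -3; Σd² = 22
ρ = 1 − 6Σd² / [n(n²−1)] = 1 − 6×22 / (5×24) = 1 − 132/120 ≈ -0.100

-0.100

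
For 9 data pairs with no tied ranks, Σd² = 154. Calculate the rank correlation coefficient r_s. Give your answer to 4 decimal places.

ρ = 1 − 6Σd² / [n(n²−1)] = 1 − 6×154 / (9×80)
  = 1 − 924/720 = 1 − 1.28333 ≈ -0.2833

-0.2833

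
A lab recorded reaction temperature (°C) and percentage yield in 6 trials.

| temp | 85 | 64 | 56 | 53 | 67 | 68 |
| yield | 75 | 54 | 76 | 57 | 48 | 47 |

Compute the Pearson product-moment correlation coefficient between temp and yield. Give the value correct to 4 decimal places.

0.1868

n = 6, Σx = 393, Σy = 357, Σx² = 26379, Σy² = 22079, Σxy = 23520
nΣxy − ΣxΣy = 141120 − 140301 = 819
nΣx² − (Σx)² = 158274 − 154449 = 3825; nΣy² − (Σy)² = 132474 − 127449 = 5025
r = 819 / √(3825 × 5025) = 819 / 4384.1333 ≈ 0.1868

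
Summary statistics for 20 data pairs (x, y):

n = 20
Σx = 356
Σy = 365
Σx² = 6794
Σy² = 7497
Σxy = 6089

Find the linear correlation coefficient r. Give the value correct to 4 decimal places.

r = (nΣxy − ΣxΣy) / √[(nΣx² − (Σx)²)(nΣy² − (Σy)²)]
Numerator: 20×6089 − 356×365 = -8160
Denominator: √[(135880 − 126736)(149940 − 133225)] = √[9144 × 16715] = 12362.9268
r = -8160 / 12362.9268 ≈ -0.6600

-0.6600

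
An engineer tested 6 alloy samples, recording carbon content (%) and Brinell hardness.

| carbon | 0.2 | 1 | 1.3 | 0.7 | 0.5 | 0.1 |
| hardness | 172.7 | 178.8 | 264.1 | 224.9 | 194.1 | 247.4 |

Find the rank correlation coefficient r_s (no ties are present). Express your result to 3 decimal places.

Rank carbon: 2, 5, 6, 4, 3, 1
Rank hardness: 1, 2, 6, 4, 3, 5
d = rank(carbon) − rank(hardness): 1, 3, 0, 0, 0, -4; Σd² = 26
ρ = 1 − 6Σd² / [n(n²−1)] = 1 − 6×26 / (6×35) = 1 − 156/210 ≈ 0.257

0.257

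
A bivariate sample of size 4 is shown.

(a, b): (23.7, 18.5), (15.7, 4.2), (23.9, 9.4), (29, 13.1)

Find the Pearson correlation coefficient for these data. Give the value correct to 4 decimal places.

0.6636

n = 4, Σa = 92.3, Σb = 45.2, Σa² = 2220.39, Σb² = 619.86, Σab = 1108.95
nΣab − ΣaΣb = 4435.8 − 4171.96 = 263.84
nΣa² − (Σa)² = 8881.56 − 8519.29 = 362.27; nΣb² − (Σb)² = 2479.44 − 2043.04 = 436.4
r = 263.84 / √(362.27 × 436.4) = 263.84 / 397.6112 ≈ 0.6636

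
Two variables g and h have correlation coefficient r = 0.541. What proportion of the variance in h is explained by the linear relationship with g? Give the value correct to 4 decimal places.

0.2927

r² = (0.541)² = 0.2927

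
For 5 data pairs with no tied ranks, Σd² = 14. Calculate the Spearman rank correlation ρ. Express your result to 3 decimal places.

0.300

ρ = 1 − 6Σd² / [n(n²−1)] = 1 − 6×14 / (5×24)
  = 1 − 84/120 = 1 − 0.7000 ≈ 0.300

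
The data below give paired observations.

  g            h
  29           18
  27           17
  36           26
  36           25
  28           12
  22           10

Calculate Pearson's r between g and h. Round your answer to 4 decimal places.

0.9454

n = 6, Σg = 178, Σh = 108, Σg² = 5430, Σh² = 2158, Σgh = 3373
nΣgh − ΣgΣh = 20238 − 19224 = 1014
nΣg² − (Σg)² = 32580 − 31684 = 896; nΣh² − (Σh)² = 12948 − 11664 = 1284
r = 1014 / √(896 × 1284) = 1014 / 1072.5968 ≈ 0.9454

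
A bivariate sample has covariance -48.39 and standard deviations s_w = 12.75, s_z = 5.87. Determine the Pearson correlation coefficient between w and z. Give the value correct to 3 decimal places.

r = Cov(w,z) / (s_w · s_z) = -48.39 / (12.75 × 5.87)
  = -48.39 / 74.8425 ≈ -0.647

-0.647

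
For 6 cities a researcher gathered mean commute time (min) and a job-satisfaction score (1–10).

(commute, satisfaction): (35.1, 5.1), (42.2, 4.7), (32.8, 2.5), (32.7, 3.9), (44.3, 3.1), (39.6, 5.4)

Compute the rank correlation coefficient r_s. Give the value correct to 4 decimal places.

Rank commute: 3, 5, 2, 1, 6, 4
Rank satisfaction: 5, 4, 1, 3, 2, 6
d = rank(commute) − rank(satisfaction): -2, 1, 1, -2, 4, -2; Σd² = 30
ρ = 1 − 6Σd² / [n(n²−1)] = 1 − 6×30 / (6×35) = 1 − 180/210 ≈ 0.1429

0.1429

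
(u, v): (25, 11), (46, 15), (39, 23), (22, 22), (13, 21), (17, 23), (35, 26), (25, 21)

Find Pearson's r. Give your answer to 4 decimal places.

-0.1313

n = 8, Σu = 222, Σv = 162, Σu² = 7054, Σv² = 3446, Σuv = 4445
nΣuv − ΣuΣv = 35560 − 35964 = -404
nΣu² − (Σu)² = 56432 − 49284 = 7148; nΣv² − (Σv)² = 27568 − 26244 = 1324
r = -404 / √(7148 × 1324) = -404 / 3076.3537 ≈ -0.1313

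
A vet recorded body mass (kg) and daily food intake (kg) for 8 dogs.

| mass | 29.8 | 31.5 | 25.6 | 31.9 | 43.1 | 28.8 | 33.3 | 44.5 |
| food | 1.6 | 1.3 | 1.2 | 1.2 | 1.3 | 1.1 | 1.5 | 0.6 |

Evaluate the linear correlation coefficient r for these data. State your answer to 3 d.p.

n = 8, Σx = 268.5, Σy = 9.8, Σx² = 9329.45, Σy² = 12.64, Σxy = 321.99
nΣxy − ΣxΣy = 2575.92 − 2631.3 = -55.38
nΣx² − (Σx)² = 74635.6 − 72092.25 = 2543.35; nΣy² − (Σy)² = 101.12 − 96.04 = 5.08
r = -55.38 / √(2543.35 × 5.08) = -55.38 / 113.6671 ≈ -0.487

-0.487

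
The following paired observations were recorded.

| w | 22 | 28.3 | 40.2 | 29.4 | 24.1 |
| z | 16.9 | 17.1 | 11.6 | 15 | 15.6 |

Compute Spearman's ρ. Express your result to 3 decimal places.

-0.700

Rank w: 1, 3, 5, 4, 2
Rank z: 4, 5, 1, 2, 3
d = rank(w) − rank(z): -3, -2, 4, 2, -1; Σd² = 34
ρ = 1 − 6Σd² / [n(n²−1)] = 1 − 6×34 / (5×24) = 1 − 204/120 ≈ -0.700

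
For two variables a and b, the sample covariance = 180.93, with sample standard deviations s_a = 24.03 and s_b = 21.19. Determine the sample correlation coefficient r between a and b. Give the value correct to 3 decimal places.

r = Cov(a,b) / (s_a · s_b) = 180.93 / (24.03 × 21.19)
  = 180.93 / 509.1957 ≈ 0.355

0.355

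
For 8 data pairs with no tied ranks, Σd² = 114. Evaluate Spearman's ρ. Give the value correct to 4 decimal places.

-0.3571

ρ = 1 − 6Σd² / [n(n²−1)] = 1 − 6×114 / (8×63)
  = 1 − 684/504 = 1 − 1.35714 ≈ -0.3571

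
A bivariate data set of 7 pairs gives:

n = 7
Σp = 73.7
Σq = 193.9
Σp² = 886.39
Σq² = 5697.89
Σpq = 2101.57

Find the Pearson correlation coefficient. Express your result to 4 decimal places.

0.3162

r = (nΣpq − ΣpΣq) / √[(nΣp² − (Σp)²)(nΣq² − (Σq)²)]
Numerator: 7×2101.57 − 73.7×193.9 = 420.56
Denominator: √[(6204.73 − 5431.69)(39885.23 − 37597.21)] = √[773.04 × 2288.02] = 1329.9365
r = 420.56 / 1329.9365 ≈ 0.3162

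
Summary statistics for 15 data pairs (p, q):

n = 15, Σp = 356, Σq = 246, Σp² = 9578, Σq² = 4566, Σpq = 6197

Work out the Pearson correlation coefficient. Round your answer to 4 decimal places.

r = (nΣpq − ΣpΣq) / √[(nΣp² − (Σp)²)(nΣq² − (Σq)²)]
Numerator: 15×6197 − 356×246 = 5379
Denominator: √[(143670 − 126736)(68490 − 60516)] = √[16934 × 7974] = 11620.3148
r = 5379 / 11620.3148 ≈ 0.4629

0.4629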